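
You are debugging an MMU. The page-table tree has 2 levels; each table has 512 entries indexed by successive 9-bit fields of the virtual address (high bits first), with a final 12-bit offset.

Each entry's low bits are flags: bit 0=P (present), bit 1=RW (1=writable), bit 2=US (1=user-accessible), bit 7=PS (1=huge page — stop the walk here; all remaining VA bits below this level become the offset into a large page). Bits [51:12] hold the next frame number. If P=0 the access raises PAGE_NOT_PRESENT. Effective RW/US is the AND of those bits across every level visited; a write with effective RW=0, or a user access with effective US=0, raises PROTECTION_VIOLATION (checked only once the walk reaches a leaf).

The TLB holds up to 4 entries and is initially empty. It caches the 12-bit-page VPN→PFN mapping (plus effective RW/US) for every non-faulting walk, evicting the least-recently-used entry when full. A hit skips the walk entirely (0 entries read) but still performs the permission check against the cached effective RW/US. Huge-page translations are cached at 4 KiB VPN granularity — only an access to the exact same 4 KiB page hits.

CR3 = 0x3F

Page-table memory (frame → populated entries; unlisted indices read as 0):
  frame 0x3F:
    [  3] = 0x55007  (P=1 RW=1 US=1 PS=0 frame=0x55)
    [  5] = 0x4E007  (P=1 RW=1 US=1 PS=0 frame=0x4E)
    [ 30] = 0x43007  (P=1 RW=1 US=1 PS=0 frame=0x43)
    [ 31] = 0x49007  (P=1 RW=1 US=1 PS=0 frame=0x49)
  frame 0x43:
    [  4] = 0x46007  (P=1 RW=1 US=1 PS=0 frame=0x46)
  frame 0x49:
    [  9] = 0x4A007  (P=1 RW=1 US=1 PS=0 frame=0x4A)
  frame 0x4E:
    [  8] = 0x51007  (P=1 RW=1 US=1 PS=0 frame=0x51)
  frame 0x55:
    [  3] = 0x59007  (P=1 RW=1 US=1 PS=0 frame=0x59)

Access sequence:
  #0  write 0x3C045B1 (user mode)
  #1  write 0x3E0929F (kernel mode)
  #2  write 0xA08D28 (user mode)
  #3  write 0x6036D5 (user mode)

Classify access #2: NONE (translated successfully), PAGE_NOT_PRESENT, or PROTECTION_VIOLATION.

Walk each access:
#0 VA=0x3C045B1 (w,user):
  [0] read 0x3F idx=30: raw=0x43007 flags P=1 W=1 U=1 S=0
  [1] read 0x43 idx=4: raw=0x46007 flags P=1 W=1 U=1 S=0
  → PA=0x465B1  (2 entries read)
#1 VA=0x3E0929F (w,kernel):
  [0] read 0x3F idx=31: raw=0x49007 flags P=1 W=1 U=1 S=0
  [1] read 0x49 idx=9: raw=0x4A007 flags P=1 W=1 U=1 S=0
  → PA=0x4A29F  (2 entries read)
#2 VA=0xA08D28 (w,user):
  [0] read 0x3F idx=5: raw=0x4E007 flags P=1 W=1 U=1 S=0
  [1] read 0x4E idx=8: raw=0x51007 flags P=1 W=1 U=1 S=0
  → PA=0x51D28  (2 entries read)
#3 VA=0x6036D5 (w,user):
  [0] read 0x3F idx=3: raw=0x55007 flags P=1 W=1 U=1 S=0
  [1] read 0x55 idx=3: raw=0x59007 flags P=1 W=1 U=1 S=0
  → PA=0x596D5  (2 entries read)

Access #2 fault: NONE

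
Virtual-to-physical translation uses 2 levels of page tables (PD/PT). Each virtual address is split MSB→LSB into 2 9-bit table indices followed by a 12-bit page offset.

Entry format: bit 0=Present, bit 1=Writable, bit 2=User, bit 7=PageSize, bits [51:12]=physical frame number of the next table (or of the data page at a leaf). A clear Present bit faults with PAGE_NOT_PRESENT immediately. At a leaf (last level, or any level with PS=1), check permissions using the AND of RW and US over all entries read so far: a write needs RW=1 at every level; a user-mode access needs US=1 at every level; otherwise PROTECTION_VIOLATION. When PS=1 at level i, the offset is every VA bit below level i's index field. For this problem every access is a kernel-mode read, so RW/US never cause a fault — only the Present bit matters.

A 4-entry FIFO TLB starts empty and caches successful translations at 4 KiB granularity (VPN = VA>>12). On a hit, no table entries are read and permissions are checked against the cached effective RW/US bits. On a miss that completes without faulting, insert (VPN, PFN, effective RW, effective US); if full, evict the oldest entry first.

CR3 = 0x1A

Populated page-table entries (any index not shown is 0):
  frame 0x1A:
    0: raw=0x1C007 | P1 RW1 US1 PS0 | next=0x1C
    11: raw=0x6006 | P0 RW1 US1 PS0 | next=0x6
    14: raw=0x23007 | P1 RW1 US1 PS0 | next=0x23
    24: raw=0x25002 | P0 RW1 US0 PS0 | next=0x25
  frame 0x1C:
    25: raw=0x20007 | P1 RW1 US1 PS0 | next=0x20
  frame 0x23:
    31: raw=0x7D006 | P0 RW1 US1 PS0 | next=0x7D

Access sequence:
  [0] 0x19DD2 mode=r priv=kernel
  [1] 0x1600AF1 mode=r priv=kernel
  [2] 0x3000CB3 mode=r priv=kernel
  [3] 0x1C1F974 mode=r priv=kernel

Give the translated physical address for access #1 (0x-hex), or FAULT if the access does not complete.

Per-access translation:
#0 VA=0x19DD2 (r,kernel):
  [0] read 0x1A idx=0: raw=0x1C007 flags P=1 W=1 U=1 S=0
  [1] read 0x1C idx=25: raw=0x20007 flags P=1 W=1 U=1 S=0
  ✓ 0x20DD2  — 2 lookups
#1 VA=0x1600AF1 (r,kernel):
  [0] read 0x1A idx=11: raw=0x6006 flags P=0 W=1 U=1 S=0
  ✗ PAGE_NOT_PRESENT  [1 reads]
#2 VA=0x3000CB3 (r,kernel):
  [0] read 0x1A idx=24: raw=0x25002 flags P=0 W=1 U=0 S=0
  ✗ PAGE_NOT_PRESENT  [1 reads]
#3 VA=0x1C1F974 (r,kernel):
  [0] read 0x1A idx=14: raw=0x23007 flags P=1 W=1 U=1 S=0
  [1] read 0x23 idx=31: raw=0x7D006 flags P=0 W=1 U=1 S=0
  ✗ PAGE_NOT_PRESENT  [2 reads]

Access #1 PA: FAULT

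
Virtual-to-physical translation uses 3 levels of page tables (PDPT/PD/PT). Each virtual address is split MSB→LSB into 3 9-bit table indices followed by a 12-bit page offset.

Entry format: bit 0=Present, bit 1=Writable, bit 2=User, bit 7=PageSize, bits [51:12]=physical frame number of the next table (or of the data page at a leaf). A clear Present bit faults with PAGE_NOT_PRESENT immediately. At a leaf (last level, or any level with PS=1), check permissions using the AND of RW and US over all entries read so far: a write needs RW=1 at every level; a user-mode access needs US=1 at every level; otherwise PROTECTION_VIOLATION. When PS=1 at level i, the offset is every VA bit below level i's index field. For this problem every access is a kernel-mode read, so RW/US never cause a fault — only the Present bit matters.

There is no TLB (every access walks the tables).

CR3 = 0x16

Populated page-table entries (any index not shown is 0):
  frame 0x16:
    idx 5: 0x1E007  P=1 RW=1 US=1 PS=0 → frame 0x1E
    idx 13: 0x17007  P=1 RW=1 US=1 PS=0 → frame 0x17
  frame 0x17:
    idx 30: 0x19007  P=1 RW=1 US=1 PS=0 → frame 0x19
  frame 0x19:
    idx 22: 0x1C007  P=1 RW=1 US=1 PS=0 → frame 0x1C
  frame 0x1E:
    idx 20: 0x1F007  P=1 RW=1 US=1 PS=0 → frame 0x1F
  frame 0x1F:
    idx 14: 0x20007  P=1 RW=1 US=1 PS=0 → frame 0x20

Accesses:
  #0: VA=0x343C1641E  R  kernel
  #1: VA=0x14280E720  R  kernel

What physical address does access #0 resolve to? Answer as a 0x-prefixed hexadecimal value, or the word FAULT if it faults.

Per-access translation:
#0 VA=0x343C1641E (r,kernel):
  lvl0: tbl 0x16, slot 13 ⇒ 0x17007 (P1/RW1/US1/PS0)
  lvl1: tbl 0x17, slot 30 ⇒ 0x19007 (P1/RW1/US1/PS0)
  lvl2: tbl 0x19, slot 22 ⇒ 0x1C007 (P1/RW1/US1/PS0)
  ⇒ phys 0x1C41E  [3 reads]
#1 VA=0x14280E720 (r,kernel):
  lvl0: tbl 0x16, slot 5 ⇒ 0x1E007 (P1/RW1/US1/PS0)
  lvl1: tbl 0x1E, slot 20 ⇒ 0x1F007 (P1/RW1/US1/PS0)
  lvl2: tbl 0x1F, slot 14 ⇒ 0x20007 (P1/RW1/US1/PS0)
  ⇒ phys 0x20720  [3 reads]

Access #0 PA: 0x1C41E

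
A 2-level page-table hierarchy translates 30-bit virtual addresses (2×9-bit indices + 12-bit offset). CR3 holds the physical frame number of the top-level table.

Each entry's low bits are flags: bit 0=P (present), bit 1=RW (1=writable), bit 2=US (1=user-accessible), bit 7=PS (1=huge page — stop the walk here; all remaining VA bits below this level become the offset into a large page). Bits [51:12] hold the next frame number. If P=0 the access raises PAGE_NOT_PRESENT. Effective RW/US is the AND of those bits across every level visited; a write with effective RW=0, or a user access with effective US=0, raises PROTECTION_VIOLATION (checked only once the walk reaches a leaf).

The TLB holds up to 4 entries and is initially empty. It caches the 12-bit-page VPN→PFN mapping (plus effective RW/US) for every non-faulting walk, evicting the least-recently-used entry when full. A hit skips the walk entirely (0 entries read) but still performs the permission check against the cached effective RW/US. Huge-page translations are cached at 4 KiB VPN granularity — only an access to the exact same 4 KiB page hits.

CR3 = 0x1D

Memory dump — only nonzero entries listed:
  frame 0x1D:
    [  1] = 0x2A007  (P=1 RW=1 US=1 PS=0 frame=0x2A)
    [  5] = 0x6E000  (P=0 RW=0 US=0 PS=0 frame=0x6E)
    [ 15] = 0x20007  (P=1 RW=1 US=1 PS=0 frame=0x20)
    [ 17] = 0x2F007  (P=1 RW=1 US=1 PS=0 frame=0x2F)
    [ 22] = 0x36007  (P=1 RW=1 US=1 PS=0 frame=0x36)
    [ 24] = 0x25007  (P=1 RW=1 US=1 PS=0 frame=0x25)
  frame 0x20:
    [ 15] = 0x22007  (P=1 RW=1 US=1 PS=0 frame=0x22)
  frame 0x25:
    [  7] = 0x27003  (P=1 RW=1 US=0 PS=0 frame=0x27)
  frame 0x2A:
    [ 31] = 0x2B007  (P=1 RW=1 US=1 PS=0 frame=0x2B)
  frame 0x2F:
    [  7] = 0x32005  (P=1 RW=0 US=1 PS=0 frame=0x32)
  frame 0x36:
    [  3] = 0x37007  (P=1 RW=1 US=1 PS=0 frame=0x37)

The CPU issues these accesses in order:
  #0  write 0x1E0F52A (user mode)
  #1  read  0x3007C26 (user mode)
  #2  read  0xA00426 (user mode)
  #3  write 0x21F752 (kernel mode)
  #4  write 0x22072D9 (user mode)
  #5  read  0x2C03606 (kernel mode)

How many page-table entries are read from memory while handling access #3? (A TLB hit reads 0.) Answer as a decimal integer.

Walk each access:
#0 VA=0x1E0F52A (w,user):
  L0 @0x1D[15] → 0x20007  P=1,RW=1,US=1,PS=0
  L1 @0x20[15] → 0x22007  P=1,RW=1,US=1,PS=0
  ⇒ phys 0x2252A  [2 reads]
#1 VA=0x3007C26 (r,user):
  L0 @0x1D[24] → 0x25007  P=1,RW=1,US=1,PS=0
  L1 @0x25[7] → 0x27003  P=1,RW=1,US=0,PS=0
  ✗ PROTECTION_VIOLATION  [2 reads]
#2 VA=0xA00426 (r,user):
  L0 @0x1D[5] → 0x6E000  P=0,RW=0,US=0,PS=0
  ✗ PAGE_NOT_PRESENT  [1 reads]
#3 VA=0x21F752 (w,kernel):
  L0 @0x1D[1] → 0x2A007  P=1,RW=1,US=1,PS=0
  L1 @0x2A[31] → 0x2B007  P=1,RW=1,US=1,PS=0
  ⇒ phys 0x2B752  [2 reads]
#4 VA=0x22072D9 (w,user):
  L0 @0x1D[17] → 0x2F007  P=1,RW=1,US=1,PS=0
  L1 @0x2F[7] → 0x32005  P=1,RW=0,US=1,PS=0
  ✗ PROTECTION_VIOLATION  [2 reads]
#5 VA=0x2C03606 (r,kernel):
  L0 @0x1D[22] → 0x36007  P=1,RW=1,US=1,PS=0
  L1 @0x36[3] → 0x37007  P=1,RW=1,US=1,PS=0
  ⇒ phys 0x37606  [2 reads]

Entries read for #3: 2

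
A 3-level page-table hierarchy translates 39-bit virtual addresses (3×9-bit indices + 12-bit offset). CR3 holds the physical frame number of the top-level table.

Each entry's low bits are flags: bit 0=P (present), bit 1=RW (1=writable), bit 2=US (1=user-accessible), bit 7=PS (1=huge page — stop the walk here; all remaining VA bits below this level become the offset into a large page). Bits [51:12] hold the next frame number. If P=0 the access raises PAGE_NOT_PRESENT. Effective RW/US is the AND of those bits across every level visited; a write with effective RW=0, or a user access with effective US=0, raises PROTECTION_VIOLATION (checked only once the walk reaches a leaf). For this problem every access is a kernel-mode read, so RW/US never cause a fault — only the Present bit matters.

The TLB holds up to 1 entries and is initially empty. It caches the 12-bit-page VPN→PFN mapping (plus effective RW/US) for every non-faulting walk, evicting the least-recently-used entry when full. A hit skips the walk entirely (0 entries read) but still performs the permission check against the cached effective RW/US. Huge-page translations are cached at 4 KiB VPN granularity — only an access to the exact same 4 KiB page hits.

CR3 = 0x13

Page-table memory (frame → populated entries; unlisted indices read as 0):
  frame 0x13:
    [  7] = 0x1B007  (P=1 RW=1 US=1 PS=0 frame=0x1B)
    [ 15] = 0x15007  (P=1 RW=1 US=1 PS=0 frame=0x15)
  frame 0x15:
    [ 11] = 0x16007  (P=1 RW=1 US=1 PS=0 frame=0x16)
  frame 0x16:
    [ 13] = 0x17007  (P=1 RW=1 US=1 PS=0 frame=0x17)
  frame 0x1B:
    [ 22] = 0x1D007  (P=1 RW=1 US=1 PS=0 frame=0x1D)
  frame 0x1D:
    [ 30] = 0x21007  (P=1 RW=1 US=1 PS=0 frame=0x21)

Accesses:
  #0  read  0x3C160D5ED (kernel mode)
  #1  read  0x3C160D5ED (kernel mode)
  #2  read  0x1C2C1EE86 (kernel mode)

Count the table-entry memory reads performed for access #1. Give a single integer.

Walk each access:
#0 VA=0x3C160D5ED (r,kernel):
  L0: frame=0x13 idx=15 entry=0x15007 [P=1 RW=1 US=1 PS=0]
  L1: frame=0x15 idx=11 entry=0x16007 [P=1 RW=1 US=1 PS=0]
  L2: frame=0x16 idx=13 entry=0x17007 [P=1 RW=1 US=1 PS=0]
  ⇒ phys 0x175ED  [3 reads]
#1 VA=0x3C160D5ED (r,kernel):
  TLB hit vpn=0x3C160D → PA=0x175ED
#2 VA=0x1C2C1EE86 (r,kernel):
  L0: frame=0x13 idx=7 entry=0x1B007 [P=1 RW=1 US=1 PS=0]
  L1: frame=0x1B idx=22 entry=0x1D007 [P=1 RW=1 US=1 PS=0]
  L2: frame=0x1D idx=30 entry=0x21007 [P=1 RW=1 US=1 PS=0]
  ⇒ phys 0x21E86  [3 reads]

Entries read for #1: 0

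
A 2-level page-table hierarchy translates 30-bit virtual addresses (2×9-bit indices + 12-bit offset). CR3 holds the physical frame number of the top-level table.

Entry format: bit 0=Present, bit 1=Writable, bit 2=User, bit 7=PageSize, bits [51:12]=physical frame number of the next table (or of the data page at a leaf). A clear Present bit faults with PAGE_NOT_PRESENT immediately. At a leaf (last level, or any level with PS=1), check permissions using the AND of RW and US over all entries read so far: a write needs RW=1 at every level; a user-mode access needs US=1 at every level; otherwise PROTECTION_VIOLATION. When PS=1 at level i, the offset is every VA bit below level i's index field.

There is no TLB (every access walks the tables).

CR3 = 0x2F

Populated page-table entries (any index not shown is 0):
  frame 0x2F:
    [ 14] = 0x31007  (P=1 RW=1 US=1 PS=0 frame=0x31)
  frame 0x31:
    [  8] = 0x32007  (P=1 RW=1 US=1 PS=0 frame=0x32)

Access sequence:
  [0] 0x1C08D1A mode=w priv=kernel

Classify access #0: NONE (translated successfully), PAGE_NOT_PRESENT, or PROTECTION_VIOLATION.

Per-access translation:
#0 VA=0x1C08D1A (w,kernel):
  [0] read 0x2F idx=14: raw=0x31007 flags P=1 W=1 U=1 S=0
  [1] read 0x31 idx=8: raw=0x32007 flags P=1 W=1 U=1 S=0
  ✓ 0x32D1A  — 2 lookups

Access #0 fault: NONE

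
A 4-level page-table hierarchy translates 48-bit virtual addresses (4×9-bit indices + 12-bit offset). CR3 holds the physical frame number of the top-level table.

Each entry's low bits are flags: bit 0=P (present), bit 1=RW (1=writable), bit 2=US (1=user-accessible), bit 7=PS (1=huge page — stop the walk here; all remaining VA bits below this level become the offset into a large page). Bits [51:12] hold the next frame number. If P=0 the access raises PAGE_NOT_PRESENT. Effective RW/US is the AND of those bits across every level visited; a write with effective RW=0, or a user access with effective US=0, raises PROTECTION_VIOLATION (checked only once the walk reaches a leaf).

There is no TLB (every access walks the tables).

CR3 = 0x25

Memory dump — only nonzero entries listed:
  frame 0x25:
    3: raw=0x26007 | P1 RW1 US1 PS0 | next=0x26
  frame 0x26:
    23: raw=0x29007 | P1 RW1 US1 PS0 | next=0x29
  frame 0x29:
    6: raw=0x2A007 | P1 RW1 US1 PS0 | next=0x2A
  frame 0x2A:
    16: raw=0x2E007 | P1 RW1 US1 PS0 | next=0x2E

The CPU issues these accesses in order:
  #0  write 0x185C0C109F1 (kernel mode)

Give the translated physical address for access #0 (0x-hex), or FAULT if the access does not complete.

Per-access translation:
#0 VA=0x185C0C109F1 (w,kernel):
  L0 @0x25[3] → 0x26007  P=1,RW=1,US=1,PS=0
  L1 @0x26[23] → 0x29007  P=1,RW=1,US=1,PS=0
  L2 @0x29[6] → 0x2A007  P=1,RW=1,US=1,PS=0
  L3 @0x2A[16] → 0x2E007  P=1,RW=1,US=1,PS=0
  ⇒ phys 0x2E9F1  [4 reads]

Access #0 PA: 0x2E9F1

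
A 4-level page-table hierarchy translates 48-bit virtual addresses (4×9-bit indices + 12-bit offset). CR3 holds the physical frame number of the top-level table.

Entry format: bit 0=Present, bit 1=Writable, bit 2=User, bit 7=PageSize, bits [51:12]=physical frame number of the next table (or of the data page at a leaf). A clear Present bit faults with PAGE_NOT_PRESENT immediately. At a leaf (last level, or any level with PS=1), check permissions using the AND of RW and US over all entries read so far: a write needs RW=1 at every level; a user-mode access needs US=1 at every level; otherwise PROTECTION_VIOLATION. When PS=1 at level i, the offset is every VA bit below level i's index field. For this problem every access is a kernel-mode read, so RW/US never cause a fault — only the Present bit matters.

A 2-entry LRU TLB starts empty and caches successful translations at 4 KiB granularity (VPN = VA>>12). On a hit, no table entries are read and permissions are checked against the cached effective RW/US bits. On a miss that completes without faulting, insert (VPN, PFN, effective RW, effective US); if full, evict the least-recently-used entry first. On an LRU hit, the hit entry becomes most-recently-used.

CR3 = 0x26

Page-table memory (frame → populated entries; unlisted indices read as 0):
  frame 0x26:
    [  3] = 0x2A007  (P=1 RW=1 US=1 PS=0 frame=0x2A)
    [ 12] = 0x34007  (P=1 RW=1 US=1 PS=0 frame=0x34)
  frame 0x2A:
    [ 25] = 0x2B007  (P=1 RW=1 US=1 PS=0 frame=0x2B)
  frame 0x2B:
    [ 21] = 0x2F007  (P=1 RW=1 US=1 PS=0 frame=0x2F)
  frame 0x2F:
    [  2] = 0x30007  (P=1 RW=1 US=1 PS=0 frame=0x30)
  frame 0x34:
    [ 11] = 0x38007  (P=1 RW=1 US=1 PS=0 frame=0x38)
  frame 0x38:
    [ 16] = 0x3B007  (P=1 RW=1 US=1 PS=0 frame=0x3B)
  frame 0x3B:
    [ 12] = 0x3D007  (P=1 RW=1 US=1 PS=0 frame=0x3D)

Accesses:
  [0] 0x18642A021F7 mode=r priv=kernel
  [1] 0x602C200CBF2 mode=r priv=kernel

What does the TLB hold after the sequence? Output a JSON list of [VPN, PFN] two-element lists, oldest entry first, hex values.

Walk each access:
#0 VA=0x18642A021F7 (r,kernel):
  lvl0: tbl 0x26, slot 3 ⇒ 0x2A007 (P1/RW1/US1/PS0)
  lvl1: tbl 0x2A, slot 25 ⇒ 0x2B007 (P1/RW1/US1/PS0)
  lvl2: tbl 0x2B, slot 21 ⇒ 0x2F007 (P1/RW1/US1/PS0)
  lvl3: tbl 0x2F, slot 2 ⇒ 0x30007 (P1/RW1/US1/PS0)
  ⇒ phys 0x301F7  [4 reads]
#1 VA=0x602C200CBF2 (r,kernel):
  lvl0: tbl 0x26, slot 12 ⇒ 0x34007 (P1/RW1/US1/PS0)
  lvl1: tbl 0x34, slot 11 ⇒ 0x38007 (P1/RW1/US1/PS0)
  lvl2: tbl 0x38, slot 16 ⇒ 0x3B007 (P1/RW1/US1/PS0)
  lvl3: tbl 0x3B, slot 12 ⇒ 0x3D007 (P1/RW1/US1/PS0)
  ⇒ phys 0x3DBF2  [4 reads]

TLB: [["0x18642A02", "0x30"], ["0x602C200C", "0x3D"]]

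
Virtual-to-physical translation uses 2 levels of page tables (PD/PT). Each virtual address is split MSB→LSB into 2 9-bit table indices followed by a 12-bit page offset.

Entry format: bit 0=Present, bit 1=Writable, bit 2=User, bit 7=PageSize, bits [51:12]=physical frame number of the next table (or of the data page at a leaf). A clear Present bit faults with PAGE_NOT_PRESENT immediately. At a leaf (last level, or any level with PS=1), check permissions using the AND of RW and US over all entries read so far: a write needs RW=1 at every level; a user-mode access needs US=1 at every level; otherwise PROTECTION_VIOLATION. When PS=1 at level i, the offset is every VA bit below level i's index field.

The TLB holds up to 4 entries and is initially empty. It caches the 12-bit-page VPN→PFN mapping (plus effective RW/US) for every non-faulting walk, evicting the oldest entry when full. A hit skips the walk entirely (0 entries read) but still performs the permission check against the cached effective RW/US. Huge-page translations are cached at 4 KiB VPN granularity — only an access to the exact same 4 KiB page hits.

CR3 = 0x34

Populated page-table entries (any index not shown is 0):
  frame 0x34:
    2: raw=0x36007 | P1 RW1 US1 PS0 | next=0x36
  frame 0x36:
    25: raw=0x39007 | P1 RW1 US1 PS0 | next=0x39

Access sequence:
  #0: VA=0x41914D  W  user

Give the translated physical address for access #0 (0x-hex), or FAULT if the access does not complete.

Per-access translation:
#0 VA=0x41914D (w,user):
  L0: frame=0x34 idx=2 entry=0x36007 [P=1 RW=1 US=1 PS=0]
  L1: frame=0x36 idx=25 entry=0x39007 [P=1 RW=1 US=1 PS=0]
  ⇒ phys 0x3914D  [2 reads]

Access #0 PA: 0x3914D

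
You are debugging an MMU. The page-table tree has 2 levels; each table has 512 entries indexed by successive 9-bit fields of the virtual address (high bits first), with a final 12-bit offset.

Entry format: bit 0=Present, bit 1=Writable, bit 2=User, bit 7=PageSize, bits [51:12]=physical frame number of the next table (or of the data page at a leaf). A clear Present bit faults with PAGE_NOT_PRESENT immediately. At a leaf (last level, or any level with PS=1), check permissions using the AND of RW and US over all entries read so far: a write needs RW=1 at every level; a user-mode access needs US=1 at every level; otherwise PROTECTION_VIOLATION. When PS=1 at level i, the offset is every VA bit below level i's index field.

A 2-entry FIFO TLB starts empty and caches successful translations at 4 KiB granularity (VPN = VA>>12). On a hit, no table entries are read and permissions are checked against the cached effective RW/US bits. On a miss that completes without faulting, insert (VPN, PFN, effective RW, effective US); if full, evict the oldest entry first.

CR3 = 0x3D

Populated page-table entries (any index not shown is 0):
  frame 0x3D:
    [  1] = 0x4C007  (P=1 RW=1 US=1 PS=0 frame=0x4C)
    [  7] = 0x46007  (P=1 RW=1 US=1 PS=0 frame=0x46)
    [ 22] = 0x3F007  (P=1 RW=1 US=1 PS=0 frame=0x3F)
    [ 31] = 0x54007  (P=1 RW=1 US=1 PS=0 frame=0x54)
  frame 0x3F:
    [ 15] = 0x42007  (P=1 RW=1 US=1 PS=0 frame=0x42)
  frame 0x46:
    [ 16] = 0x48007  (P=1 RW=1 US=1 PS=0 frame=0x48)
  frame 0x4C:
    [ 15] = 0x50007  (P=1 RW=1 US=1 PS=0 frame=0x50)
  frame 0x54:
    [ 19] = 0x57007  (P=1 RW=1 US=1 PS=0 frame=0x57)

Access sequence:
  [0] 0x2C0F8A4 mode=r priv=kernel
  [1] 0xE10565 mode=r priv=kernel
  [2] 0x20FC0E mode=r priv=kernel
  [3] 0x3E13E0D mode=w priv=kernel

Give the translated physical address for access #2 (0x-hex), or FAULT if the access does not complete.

Trace:
#0 VA=0x2C0F8A4 (r,kernel):
  L0 @0x3D[22] → 0x3F007  P=1,RW=1,US=1,PS=0
  L1 @0x3F[15] → 0x42007  P=1,RW=1,US=1,PS=0
  ⇒ phys 0x428A4  [2 reads]
#1 VA=0xE10565 (r,kernel):
  L0 @0x3D[7] → 0x46007  P=1,RW=1,US=1,PS=0
  L1 @0x46[16] → 0x48007  P=1,RW=1,US=1,PS=0
  ⇒ phys 0x48565  [2 reads]
#2 VA=0x20FC0E (r,kernel):
  L0 @0x3D[1] → 0x4C007  P=1,RW=1,US=1,PS=0
  L1 @0x4C[15] → 0x50007  P=1,RW=1,US=1,PS=0
  ⇒ phys 0x50C0E  [2 reads]
#3 VA=0x3E13E0D (w,kernel):
  L0 @0x3D[31] → 0x54007  P=1,RW=1,US=1,PS=0
  L1 @0x54[19] → 0x57007  P=1,RW=1,US=1,PS=0
  ⇒ phys 0x57E0D  [2 reads]

Access #2 PA: 0x50C0E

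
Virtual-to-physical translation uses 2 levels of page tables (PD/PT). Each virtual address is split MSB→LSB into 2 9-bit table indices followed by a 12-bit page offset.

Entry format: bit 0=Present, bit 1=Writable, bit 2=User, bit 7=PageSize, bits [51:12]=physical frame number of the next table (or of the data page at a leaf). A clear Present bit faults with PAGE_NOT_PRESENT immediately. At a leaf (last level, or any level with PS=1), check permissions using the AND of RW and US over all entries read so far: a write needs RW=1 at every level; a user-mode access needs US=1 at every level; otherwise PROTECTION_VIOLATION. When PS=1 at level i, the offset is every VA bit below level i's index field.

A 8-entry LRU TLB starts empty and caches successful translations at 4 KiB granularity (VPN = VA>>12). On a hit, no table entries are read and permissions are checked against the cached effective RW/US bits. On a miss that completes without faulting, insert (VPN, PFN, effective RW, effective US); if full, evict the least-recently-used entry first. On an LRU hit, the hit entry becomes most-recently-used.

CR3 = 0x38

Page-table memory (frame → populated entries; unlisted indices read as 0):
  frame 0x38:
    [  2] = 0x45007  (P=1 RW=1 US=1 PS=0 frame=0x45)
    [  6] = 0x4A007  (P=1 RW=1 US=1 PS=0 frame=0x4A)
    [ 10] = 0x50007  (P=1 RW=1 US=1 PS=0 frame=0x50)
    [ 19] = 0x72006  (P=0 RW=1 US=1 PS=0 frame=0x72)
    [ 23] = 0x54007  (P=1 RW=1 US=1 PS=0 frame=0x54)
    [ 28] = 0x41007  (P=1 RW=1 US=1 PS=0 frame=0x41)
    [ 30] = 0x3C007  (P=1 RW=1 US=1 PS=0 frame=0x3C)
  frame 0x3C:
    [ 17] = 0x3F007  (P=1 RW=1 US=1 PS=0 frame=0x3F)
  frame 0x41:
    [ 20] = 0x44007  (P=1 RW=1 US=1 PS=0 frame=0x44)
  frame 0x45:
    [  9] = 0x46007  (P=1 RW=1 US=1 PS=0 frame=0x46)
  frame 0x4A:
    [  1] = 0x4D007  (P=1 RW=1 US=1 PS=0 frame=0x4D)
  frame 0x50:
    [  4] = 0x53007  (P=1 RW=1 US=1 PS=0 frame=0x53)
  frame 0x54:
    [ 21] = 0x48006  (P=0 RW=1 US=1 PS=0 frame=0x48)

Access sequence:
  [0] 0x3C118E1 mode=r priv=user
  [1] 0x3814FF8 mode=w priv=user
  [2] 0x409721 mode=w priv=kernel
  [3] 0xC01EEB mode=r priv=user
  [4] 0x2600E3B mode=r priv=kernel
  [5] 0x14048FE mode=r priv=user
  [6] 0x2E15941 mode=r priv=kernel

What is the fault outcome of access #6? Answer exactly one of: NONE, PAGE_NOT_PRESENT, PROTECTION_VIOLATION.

Per-access translation:
#0 VA=0x3C118E1 (r,user):
  lvl0: tbl 0x38, slot 30 ⇒ 0x3C007 (P1/RW1/US1/PS0)
  lvl1: tbl 0x3C, slot 17 ⇒ 0x3F007 (P1/RW1/US1/PS0)
  → PA=0x3F8E1  (2 entries read)
#1 VA=0x3814FF8 (w,user):
  lvl0: tbl 0x38, slot 28 ⇒ 0x41007 (P1/RW1/US1/PS0)
  lvl1: tbl 0x41, slot 20 ⇒ 0x44007 (P1/RW1/US1/PS0)
  → PA=0x44FF8  (2 entries read)
#2 VA=0x409721 (w,kernel):
  lvl0: tbl 0x38, slot 2 ⇒ 0x45007 (P1/RW1/US1/PS0)
  lvl1: tbl 0x45, slot 9 ⇒ 0x46007 (P1/RW1/US1/PS0)
  → PA=0x46721  (2 entries read)
#3 VA=0xC01EEB (r,user):
  lvl0: tbl 0x38, slot 6 ⇒ 0x4A007 (P1/RW1/US1/PS0)
  lvl1: tbl 0x4A, slot 1 ⇒ 0x4D007 (P1/RW1/US1/PS0)
  → PA=0x4DEEB  (2 entries read)
#4 VA=0x2600E3B (r,kernel):
  lvl0: tbl 0x38, slot 19 ⇒ 0x72006 (P0/RW1/US1/PS0)
  ✗ PAGE_NOT_PRESENT  [1 reads]
#5 VA=0x14048FE (r,user):
  lvl0: tbl 0x38, slot 10 ⇒ 0x50007 (P1/RW1/US1/PS0)
  lvl1: tbl 0x50, slot 4 ⇒ 0x53007 (P1/RW1/US1/PS0)
  → PA=0x538FE  (2 entries read)
#6 VA=0x2E15941 (r,kernel):
  lvl0: tbl 0x38, slot 23 ⇒ 0x54007 (P1/RW1/US1/PS0)
  lvl1: tbl 0x54, slot 21 ⇒ 0x48006 (P0/RW1/US1/PS0)
  ✗ PAGE_NOT_PRESENT  [2 reads]

Access #6 fault: PAGE_NOT_PRESENT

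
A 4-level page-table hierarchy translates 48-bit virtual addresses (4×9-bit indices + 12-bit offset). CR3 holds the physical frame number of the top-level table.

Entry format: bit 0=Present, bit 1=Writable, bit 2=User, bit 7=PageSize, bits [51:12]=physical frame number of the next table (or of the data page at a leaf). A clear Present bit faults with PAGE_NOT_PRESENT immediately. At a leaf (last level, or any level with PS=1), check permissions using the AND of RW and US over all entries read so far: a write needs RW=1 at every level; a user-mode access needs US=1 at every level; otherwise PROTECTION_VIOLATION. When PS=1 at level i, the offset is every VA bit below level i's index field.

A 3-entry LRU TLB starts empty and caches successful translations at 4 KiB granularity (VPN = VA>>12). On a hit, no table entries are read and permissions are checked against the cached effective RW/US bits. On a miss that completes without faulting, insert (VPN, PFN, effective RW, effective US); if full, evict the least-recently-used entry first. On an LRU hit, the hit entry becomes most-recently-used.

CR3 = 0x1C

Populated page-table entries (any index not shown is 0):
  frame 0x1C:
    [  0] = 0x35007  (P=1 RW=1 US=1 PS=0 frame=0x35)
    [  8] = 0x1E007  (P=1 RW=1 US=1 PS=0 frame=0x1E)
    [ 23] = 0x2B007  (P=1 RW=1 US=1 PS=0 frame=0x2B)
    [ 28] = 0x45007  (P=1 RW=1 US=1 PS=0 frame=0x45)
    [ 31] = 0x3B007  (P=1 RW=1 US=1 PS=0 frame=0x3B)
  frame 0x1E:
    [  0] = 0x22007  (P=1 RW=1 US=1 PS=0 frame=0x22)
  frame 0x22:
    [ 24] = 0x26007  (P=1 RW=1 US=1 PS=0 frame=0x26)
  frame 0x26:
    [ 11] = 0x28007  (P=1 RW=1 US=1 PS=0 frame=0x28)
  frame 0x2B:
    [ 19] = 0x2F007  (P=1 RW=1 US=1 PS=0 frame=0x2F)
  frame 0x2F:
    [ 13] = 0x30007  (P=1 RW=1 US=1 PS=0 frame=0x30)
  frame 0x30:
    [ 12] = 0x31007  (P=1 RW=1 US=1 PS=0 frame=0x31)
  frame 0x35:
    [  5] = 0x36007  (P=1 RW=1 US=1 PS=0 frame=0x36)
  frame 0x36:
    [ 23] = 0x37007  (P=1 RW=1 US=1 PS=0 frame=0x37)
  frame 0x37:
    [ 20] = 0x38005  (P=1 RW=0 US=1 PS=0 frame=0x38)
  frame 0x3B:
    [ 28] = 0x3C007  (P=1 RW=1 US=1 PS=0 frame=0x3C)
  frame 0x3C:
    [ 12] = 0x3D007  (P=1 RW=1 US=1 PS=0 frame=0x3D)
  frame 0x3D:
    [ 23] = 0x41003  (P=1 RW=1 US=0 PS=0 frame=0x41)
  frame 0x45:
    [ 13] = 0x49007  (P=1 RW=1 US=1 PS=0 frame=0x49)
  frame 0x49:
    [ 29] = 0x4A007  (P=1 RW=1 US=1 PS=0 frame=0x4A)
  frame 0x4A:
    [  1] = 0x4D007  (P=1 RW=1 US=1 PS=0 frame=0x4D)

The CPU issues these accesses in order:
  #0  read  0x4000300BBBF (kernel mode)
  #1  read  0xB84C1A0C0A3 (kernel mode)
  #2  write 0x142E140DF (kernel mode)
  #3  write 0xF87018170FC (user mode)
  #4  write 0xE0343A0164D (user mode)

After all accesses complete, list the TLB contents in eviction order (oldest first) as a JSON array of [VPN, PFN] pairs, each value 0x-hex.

Trace:
#0 VA=0x4000300BBBF (r,kernel):
  lvl0: tbl 0x1C, slot 8 ⇒ 0x1E007 (P1/RW1/US1/PS0)
  lvl1: tbl 0x1E, slot 0 ⇒ 0x22007 (P1/RW1/US1/PS0)
  lvl2: tbl 0x22, slot 24 ⇒ 0x26007 (P1/RW1/US1/PS0)
  lvl3: tbl 0x26, slot 11 ⇒ 0x28007 (P1/RW1/US1/PS0)
  ⇒ phys 0x28BBF  [4 reads]
#1 VA=0xB84C1A0C0A3 (r,kernel):
  lvl0: tbl 0x1C, slot 23 ⇒ 0x2B007 (P1/RW1/US1/PS0)
  lvl1: tbl 0x2B, slot 19 ⇒ 0x2F007 (P1/RW1/US1/PS0)
  lvl2: tbl 0x2F, slot 13 ⇒ 0x30007 (P1/RW1/US1/PS0)
  lvl3: tbl 0x30, slot 12 ⇒ 0x31007 (P1/RW1/US1/PS0)
  ⇒ phys 0x310A3  [4 reads]
#2 VA=0x142E140DF (w,kernel):
  lvl0: tbl 0x1C, slot 0 ⇒ 0x35007 (P1/RW1/US1/PS0)
  lvl1: tbl 0x35, slot 5 ⇒ 0x36007 (P1/RW1/US1/PS0)
  lvl2: tbl 0x36, slot 23 ⇒ 0x37007 (P1/RW1/US1/PS0)
  lvl3: tbl 0x37, slot 20 ⇒ 0x38005 (P1/RW0/US1/PS0)
  → PROTECTION_VIOLATION  (4 entries read)
#3 VA=0xF87018170FC (w,user):
  lvl0: tbl 0x1C, slot 31 ⇒ 0x3B007 (P1/RW1/US1/PS0)
  lvl1: tbl 0x3B, slot 28 ⇒ 0x3C007 (P1/RW1/US1/PS0)
  lvl2: tbl 0x3C, slot 12 ⇒ 0x3D007 (P1/RW1/US1/PS0)
  lvl3: tbl 0x3D, slot 23 ⇒ 0x41003 (P1/RW1/US0/PS0)
  → PROTECTION_VIOLATION  (4 entries read)
#4 VA=0xE0343A0164D (w,user):
  lvl0: tbl 0x1C, slot 28 ⇒ 0x45007 (P1/RW1/US1/PS0)
  lvl1: tbl 0x45, slot 13 ⇒ 0x49007 (P1/RW1/US1/PS0)
  lvl2: tbl 0x49, slot 29 ⇒ 0x4A007 (P1/RW1/US1/PS0)
  lvl3: tbl 0x4A, slot 1 ⇒ 0x4D007 (P1/RW1/US1/PS0)
  ⇒ phys 0x4D64D  [4 reads]

TLB: [["0x4000300B", "0x28"], ["0xB84C1A0C", "0x31"], ["0xE0343A01", "0x4D"]]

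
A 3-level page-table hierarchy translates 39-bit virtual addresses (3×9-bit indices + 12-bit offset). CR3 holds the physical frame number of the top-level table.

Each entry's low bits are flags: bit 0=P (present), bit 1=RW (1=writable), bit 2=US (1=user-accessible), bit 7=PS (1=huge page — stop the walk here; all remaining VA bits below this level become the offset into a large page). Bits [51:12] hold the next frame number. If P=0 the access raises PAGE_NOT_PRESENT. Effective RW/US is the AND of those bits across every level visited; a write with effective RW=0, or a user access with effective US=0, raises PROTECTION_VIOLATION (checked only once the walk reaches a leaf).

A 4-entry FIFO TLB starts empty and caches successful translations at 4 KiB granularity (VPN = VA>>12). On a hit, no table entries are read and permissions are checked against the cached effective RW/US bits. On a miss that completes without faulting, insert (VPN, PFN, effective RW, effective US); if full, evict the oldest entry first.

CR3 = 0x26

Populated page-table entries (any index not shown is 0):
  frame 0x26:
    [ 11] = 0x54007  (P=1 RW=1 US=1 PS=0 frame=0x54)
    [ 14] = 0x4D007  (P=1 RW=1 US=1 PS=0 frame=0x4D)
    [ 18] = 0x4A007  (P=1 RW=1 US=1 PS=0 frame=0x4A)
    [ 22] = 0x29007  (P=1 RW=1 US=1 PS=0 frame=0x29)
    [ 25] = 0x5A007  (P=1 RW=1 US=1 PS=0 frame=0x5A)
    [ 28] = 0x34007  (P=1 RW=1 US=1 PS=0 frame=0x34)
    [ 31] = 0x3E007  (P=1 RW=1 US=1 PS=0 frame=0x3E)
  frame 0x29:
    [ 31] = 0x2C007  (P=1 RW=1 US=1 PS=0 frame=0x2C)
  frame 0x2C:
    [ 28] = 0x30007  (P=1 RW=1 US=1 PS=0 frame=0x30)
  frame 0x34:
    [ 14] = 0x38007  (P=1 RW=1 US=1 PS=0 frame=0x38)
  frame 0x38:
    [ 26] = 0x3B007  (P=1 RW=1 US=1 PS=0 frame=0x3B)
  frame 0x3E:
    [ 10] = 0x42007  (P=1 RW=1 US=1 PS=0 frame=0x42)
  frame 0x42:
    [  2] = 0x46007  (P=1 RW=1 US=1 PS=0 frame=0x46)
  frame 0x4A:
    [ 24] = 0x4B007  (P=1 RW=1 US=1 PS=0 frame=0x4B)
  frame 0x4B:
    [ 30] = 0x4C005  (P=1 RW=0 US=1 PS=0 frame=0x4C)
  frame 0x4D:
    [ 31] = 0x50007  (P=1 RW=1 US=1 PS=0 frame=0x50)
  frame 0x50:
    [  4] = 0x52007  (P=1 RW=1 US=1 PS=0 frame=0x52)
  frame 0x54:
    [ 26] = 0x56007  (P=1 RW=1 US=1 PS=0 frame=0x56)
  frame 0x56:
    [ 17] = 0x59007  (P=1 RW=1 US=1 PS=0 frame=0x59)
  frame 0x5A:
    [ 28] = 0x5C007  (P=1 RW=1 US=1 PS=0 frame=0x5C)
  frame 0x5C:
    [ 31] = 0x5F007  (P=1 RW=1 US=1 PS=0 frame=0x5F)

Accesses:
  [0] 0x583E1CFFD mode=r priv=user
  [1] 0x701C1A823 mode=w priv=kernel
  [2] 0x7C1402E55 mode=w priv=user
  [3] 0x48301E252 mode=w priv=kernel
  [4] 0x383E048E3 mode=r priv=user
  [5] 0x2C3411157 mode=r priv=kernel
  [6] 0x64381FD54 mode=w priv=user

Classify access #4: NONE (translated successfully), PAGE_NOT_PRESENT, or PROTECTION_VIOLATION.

Per-access translation:
#0 VA=0x583E1CFFD (r,user):
  L0 @0x26[22] → 0x29007  P=1,RW=1,US=1,PS=0
  L1 @0x29[31] → 0x2C007  P=1,RW=1,US=1,PS=0
  L2 @0x2C[28] → 0x30007  P=1,RW=1,US=1,PS=0
  ⇒ phys 0x30FFD  [3 reads]
#1 VA=0x701C1A823 (w,kernel):
  L0 @0x26[28] → 0x34007  P=1,RW=1,US=1,PS=0
  L1 @0x34[14] → 0x38007  P=1,RW=1,US=1,PS=0
  L2 @0x38[26] → 0x3B007  P=1,RW=1,US=1,PS=0
  ⇒ phys 0x3B823  [3 reads]
#2 VA=0x7C1402E55 (w,user):
  L0 @0x26[31] → 0x3E007  P=1,RW=1,US=1,PS=0
  L1 @0x3E[10] → 0x42007  P=1,RW=1,US=1,PS=0
  L2 @0x42[2] → 0x46007  P=1,RW=1,US=1,PS=0
  ⇒ phys 0x46E55  [3 reads]
#3 VA=0x48301E252 (w,kernel):
  L0 @0x26[18] → 0x4A007  P=1,RW=1,US=1,PS=0
  L1 @0x4A[24] → 0x4B007  P=1,RW=1,US=1,PS=0
  L2 @0x4B[30] → 0x4C005  P=1,RW=0,US=1,PS=0
  → PROTECTION_VIOLATION  (3 entries read)
#4 VA=0x383E048E3 (r,user):
  L0 @0x26[14] → 0x4D007  P=1,RW=1,US=1,PS=0
  L1 @0x4D[31] → 0x50007  P=1,RW=1,US=1,PS=0
  L2 @0x50[4] → 0x52007  P=1,RW=1,US=1,PS=0
  ⇒ phys 0x528E3  [3 reads]
#5 VA=0x2C3411157 (r,kernel):
  L0 @0x26[11] → 0x54007  P=1,RW=1,US=1,PS=0
  L1 @0x54[26] → 0x56007  P=1,RW=1,US=1,PS=0
  L2 @0x56[17] → 0x59007  P=1,RW=1,US=1,PS=0
  ⇒ phys 0x59157  [3 reads]
#6 VA=0x64381FD54 (w,user):
  L0 @0x26[25] → 0x5A007  P=1,RW=1,US=1,PS=0
  L1 @0x5A[28] → 0x5C007  P=1,RW=1,US=1,PS=0
  L2 @0x5C[31] → 0x5F007  P=1,RW=1,US=1,PS=0
  ⇒ phys 0x5FD54  [3 reads]

Access #4 fault: NONE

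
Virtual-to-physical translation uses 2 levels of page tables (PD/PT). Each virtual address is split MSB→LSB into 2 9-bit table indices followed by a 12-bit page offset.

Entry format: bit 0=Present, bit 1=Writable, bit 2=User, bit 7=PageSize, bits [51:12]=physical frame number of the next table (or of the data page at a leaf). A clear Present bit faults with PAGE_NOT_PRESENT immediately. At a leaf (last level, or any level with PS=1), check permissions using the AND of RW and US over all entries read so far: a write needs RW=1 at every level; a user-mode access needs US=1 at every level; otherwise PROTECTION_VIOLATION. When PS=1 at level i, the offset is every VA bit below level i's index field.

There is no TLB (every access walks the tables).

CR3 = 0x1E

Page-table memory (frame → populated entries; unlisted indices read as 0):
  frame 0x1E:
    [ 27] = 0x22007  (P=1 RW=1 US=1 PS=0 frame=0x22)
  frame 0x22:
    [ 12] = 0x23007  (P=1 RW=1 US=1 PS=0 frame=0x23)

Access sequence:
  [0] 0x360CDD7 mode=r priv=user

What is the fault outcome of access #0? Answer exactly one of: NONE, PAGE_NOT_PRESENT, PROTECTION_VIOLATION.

Walk each access:
#0 VA=0x360CDD7 (r,user):
  lvl0: tbl 0x1E, slot 27 ⇒ 0x22007 (P1/RW1/US1/PS0)
  lvl1: tbl 0x22, slot 12 ⇒ 0x23007 (P1/RW1/US1/PS0)
  → PA=0x23DD7  (2 entries read)

Access #0 fault: NONE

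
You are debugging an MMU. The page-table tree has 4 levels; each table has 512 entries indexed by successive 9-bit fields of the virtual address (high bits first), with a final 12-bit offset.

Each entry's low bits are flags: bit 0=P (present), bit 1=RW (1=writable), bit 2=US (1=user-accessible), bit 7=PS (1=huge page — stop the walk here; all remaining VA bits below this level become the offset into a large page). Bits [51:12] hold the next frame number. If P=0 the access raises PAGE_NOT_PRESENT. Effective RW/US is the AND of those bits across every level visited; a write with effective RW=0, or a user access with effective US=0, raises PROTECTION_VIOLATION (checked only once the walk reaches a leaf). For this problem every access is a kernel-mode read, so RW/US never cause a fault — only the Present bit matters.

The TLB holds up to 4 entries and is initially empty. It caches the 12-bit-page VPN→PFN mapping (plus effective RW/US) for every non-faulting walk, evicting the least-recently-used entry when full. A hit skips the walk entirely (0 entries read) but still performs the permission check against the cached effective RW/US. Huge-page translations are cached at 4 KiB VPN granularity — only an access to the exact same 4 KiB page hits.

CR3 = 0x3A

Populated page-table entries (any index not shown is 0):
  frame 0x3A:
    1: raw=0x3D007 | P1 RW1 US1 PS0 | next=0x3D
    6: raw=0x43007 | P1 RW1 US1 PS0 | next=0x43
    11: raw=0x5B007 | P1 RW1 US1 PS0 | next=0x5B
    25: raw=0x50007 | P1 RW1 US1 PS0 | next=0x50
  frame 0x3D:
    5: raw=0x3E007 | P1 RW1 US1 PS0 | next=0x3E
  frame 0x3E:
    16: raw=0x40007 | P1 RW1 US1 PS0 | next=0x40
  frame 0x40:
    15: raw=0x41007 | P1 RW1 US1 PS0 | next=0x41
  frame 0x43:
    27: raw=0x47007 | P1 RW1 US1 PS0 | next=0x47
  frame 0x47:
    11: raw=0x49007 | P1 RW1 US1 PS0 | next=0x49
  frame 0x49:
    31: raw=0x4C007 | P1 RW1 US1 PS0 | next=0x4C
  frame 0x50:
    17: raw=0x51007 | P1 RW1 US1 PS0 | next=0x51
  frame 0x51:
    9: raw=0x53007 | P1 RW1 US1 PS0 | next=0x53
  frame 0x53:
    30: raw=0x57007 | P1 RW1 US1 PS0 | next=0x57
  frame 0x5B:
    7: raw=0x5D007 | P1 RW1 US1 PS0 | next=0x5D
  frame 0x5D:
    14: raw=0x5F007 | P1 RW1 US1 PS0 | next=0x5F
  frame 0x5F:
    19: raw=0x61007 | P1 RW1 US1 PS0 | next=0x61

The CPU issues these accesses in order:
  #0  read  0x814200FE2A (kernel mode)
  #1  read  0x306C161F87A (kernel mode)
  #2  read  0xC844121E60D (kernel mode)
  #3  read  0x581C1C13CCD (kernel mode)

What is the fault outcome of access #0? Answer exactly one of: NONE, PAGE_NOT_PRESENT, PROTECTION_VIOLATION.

Per-access translation:
#0 VA=0x814200FE2A (r,kernel):
  [0] read 0x3A idx=1: raw=0x3D007 flags P=1 W=1 U=1 S=0
  [1] read 0x3D idx=5: raw=0x3E007 flags P=1 W=1 U=1 S=0
  [2] read 0x3E idx=16: raw=0x40007 flags P=1 W=1 U=1 S=0
  [3] read 0x40 idx=15: raw=0x41007 flags P=1 W=1 U=1 S=0
  ⇒ phys 0x41E2A  [4 reads]
#1 VA=0x306C161F87A (r,kernel):
  [0] read 0x3A idx=6: raw=0x43007 flags P=1 W=1 U=1 S=0
  [1] read 0x43 idx=27: raw=0x47007 flags P=1 W=1 U=1 S=0
  [2] read 0x47 idx=11: raw=0x49007 flags P=1 W=1 U=1 S=0
  [3] read 0x49 idx=31: raw=0x4C007 flags P=1 W=1 U=1 S=0
  ⇒ phys 0x4C87A  [4 reads]
#2 VA=0xC844121E60D (r,kernel):
  [0] read 0x3A idx=25: raw=0x50007 flags P=1 W=1 U=1 S=0
  [1] read 0x50 idx=17: raw=0x51007 flags P=1 W=1 U=1 S=0
  [2] read 0x51 idx=9: raw=0x53007 flags P=1 W=1 U=1 S=0
  [3] read 0x53 idx=30: raw=0x57007 flags P=1 W=1 U=1 S=0
  ⇒ phys 0x5760D  [4 reads]
#3 VA=0x581C1C13CCD (r,kernel):
  [0] read 0x3A idx=11: raw=0x5B007 flags P=1 W=1 U=1 S=0
  [1] read 0x5B idx=7: raw=0x5D007 flags P=1 W=1 U=1 S=0
  [2] read 0x5D idx=14: raw=0x5F007 flags P=1 W=1 U=1 S=0
  [3] read 0x5F idx=19: raw=0x61007 flags P=1 W=1 U=1 S=0
  ⇒ phys 0x61CCD  [4 reads]

Access #0 fault: NONE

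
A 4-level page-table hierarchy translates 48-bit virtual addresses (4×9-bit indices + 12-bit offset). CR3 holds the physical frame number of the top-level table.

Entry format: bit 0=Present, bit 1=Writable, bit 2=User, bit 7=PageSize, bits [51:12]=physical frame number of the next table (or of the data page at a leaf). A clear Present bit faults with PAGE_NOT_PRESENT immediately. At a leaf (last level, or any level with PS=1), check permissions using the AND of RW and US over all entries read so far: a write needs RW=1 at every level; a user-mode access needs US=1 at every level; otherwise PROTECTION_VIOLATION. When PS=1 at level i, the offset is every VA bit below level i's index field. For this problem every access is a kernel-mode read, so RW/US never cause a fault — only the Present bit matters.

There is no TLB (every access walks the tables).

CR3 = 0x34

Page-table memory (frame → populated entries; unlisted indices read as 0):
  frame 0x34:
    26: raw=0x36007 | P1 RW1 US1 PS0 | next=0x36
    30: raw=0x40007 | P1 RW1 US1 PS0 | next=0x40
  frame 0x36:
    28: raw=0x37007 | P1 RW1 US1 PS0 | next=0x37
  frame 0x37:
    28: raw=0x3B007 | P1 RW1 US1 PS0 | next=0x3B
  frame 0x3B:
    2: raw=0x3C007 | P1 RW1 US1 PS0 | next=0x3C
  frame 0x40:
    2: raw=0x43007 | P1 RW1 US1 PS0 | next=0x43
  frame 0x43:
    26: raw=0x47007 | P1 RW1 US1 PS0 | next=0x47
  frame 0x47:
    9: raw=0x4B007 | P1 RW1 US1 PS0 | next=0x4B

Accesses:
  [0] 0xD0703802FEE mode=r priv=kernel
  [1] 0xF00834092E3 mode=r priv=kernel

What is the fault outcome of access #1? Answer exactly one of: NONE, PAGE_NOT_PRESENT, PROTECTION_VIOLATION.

Trace:
#0 VA=0xD0703802FEE (r,kernel):
  lvl0: tbl 0x34, slot 26 ⇒ 0x36007 (P1/RW1/US1/PS0)
  lvl1: tbl 0x36, slot 28 ⇒ 0x37007 (P1/RW1/US1/PS0)
  lvl2: tbl 0x37, slot 28 ⇒ 0x3B007 (P1/RW1/US1/PS0)
  lvl3: tbl 0x3B, slot 2 ⇒ 0x3C007 (P1/RW1/US1/PS0)
  ✓ 0x3CFEE  — 4 lookups
#1 VA=0xF00834092E3 (r,kernel):
  lvl0: tbl 0x34, slot 30 ⇒ 0x40007 (P1/RW1/US1/PS0)
  lvl1: tbl 0x40, slot 2 ⇒ 0x43007 (P1/RW1/US1/PS0)
  lvl2: tbl 0x43, slot 26 ⇒ 0x47007 (P1/RW1/US1/PS0)
  lvl3: tbl 0x47, slot 9 ⇒ 0x4B007 (P1/RW1/US1/PS0)
  ✓ 0x4B2E3  — 4 lookups

Access #1 fault: NONE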